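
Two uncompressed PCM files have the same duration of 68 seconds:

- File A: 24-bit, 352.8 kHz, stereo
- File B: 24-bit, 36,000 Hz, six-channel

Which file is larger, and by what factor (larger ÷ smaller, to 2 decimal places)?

File A, by a factor of 3.27

File A: 352,800 × 3 × 2 = 2,116,800 bytes/s.
File B: 36,000 × 3 × 6 = 648,000 bytes/s.
File A is larger; ratio = 143,942,400 / 44,064,000 = 3.27.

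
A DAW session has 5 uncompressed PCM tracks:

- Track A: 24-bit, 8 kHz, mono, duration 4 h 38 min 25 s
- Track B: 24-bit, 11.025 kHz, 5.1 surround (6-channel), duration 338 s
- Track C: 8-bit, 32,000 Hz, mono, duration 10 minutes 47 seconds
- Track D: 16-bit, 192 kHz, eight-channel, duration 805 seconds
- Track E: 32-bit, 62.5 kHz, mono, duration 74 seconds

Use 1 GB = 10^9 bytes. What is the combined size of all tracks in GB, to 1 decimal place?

Track A: 4 h 38 min 25 s = 16,705 s; 8,000 × 16,705 × 3 × 1 = 400,920,000 bytes.
Track B: 11,025 × 338 × 3 × 6 = 67,076,100 bytes.
Track C: 10 minutes 47 seconds = 647 s; 32,000 × 647 × 1 × 1 = 20,704,000 bytes.
Track D: 192,000 × 805 × 2 × 8 = 2,472,960,000 bytes.
Track E: 62,500 × 74 × 4 × 1 = 18,500,000 bytes.
Total = 2,980,160,100 bytes = 3.0 GB.

3.0 GB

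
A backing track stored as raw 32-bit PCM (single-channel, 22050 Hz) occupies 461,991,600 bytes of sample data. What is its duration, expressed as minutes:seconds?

87:18

Byte rate = 22,050 × 4 × 1 = 88,200 bytes/s.
Duration = 461,991,600 / 88,200 = 5,238 s.
5,238 s = 87:18.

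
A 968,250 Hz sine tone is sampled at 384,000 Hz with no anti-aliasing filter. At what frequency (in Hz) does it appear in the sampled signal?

183,750 Hz

Nyquist = 384,000/2 = 192,000 Hz; 968,250 Hz exceeds it.
Alias = |968,250 − 3×384,000| = |968,250 − 1,152,000| = 183,750 Hz.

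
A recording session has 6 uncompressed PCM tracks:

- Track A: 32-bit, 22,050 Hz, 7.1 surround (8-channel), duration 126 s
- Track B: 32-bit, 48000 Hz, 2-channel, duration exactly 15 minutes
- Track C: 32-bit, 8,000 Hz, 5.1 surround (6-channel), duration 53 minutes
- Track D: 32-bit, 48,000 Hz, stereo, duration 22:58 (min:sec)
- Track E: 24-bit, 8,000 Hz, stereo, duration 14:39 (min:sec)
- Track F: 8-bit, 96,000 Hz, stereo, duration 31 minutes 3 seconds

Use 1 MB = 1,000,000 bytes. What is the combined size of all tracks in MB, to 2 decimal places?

Track A: 22,050 × 126 × 4 × 8 = 88,905,600 bytes.
Track B: exactly 15 minutes = 900 s; 48,000 × 900 × 4 × 2 = 345,600,000 bytes.
Track C: 53 minutes = 3,180 s; 8,000 × 3,180 × 4 × 6 = 610,560,000 bytes.
Track D: 22:58 (min:sec) = 1,378 s; 48,000 × 1,378 × 4 × 2 = 529,152,000 bytes.
Track E: 14:39 (min:sec) = 879 s; 8,000 × 879 × 3 × 2 = 42,192,000 bytes.
Track F: 31 minutes 3 seconds = 1,863 s; 96,000 × 1,863 × 1 × 2 = 357,696,000 bytes.
Total = 1,974,105,600 bytes = 1974.11 MB.

1974.11 MB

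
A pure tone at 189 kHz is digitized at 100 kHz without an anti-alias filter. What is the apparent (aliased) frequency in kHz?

Nyquist = 100,000/2 = 50,000 Hz; 189,000 Hz exceeds it.
Alias = |189,000 − 2×100,000| = |189,000 − 200,000| = 11,000 Hz = 11 kHz.

11 kHz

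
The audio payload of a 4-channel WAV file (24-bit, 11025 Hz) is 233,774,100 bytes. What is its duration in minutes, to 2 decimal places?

29.45 minutes

Byte rate = 11,025 × 3 × 4 = 132,300 bytes/s.
Duration = 233,774,100 / 132,300 = 1,767 s.
1,767 s / 60 = 29.45 minutes.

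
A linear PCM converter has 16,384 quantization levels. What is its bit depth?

log2(16,384) = 14.

14 bits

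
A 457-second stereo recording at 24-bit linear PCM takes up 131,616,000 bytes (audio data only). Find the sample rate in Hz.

Bytes = sample_rate × seconds × bytes_per_sample × channels.
sample_rate = 131,616,000 / (457 × 3 × 2) = 131,616,000 / 2,742 = 48,000 Hz.

48,000 Hz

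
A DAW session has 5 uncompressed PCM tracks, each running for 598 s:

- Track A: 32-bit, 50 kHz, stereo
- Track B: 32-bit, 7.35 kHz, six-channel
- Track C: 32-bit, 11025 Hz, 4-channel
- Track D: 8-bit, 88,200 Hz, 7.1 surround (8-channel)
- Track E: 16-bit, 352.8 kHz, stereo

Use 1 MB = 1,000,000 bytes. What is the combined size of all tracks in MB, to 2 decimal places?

1716.02 MB

Track A: 50,000 × 598 × 4 × 2 = 239,200,000 bytes.
Track B: 7,350 × 598 × 4 × 6 = 105,487,200 bytes.
Track C: 11,025 × 598 × 4 × 4 = 105,487,200 bytes.
Track D: 88,200 × 598 × 1 × 8 = 421,948,800 bytes.
Track E: 352,800 × 598 × 2 × 2 = 843,897,600 bytes.
Total = 1,716,020,800 bytes = 1716.02 MB.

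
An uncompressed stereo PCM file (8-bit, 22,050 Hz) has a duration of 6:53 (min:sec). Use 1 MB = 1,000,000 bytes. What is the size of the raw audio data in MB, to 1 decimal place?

Duration = 6:53 (min:sec) = 413 s.
Bytes = 22,050 samples/s × 413 s × 1 bytes/sample × 2 ch = 18,213,300 bytes.
18,213,300 / 1,000,000 = 18.2 MB.

18.2 MB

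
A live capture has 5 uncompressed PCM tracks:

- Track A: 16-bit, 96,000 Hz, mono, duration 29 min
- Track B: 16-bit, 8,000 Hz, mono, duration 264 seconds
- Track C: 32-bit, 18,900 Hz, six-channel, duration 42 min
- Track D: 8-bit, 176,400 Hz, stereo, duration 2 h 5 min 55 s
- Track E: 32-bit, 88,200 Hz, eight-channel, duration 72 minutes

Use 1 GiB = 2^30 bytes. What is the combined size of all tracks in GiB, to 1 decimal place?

Track A: 29 min = 1,740 s; 96,000 × 1,740 × 2 × 1 = 334,080,000 bytes.
Track B: 8,000 × 264 × 2 × 1 = 4,224,000 bytes.
Track C: 42 min = 2,520 s; 18,900 × 2,520 × 4 × 6 = 1,143,072,000 bytes.
Track D: 2 h 5 min 55 s = 7,555 s; 176,400 × 7,555 × 1 × 2 = 2,665,404,000 bytes.
Track E: 72 minutes = 4,320 s; 88,200 × 4,320 × 4 × 8 = 12,192,768,000 bytes.
Total = 16,339,548,000 bytes = 15.2 GiB.

15.2 GiB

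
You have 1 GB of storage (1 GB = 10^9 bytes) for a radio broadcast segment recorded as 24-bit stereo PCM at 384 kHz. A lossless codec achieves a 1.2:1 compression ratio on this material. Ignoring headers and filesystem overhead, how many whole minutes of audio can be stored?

8 minutes

Uncompressed byte rate = 384,000 × 3 × 2 = 2,304,000 bytes/s.
After 1.2:1 compression, effective rate ≈ 1920000 bytes/s.
Capacity = 1 × 1,000,000,000 = 1,000,000,000 bytes.
1,000,000,000 / effective rate ≈ 520.83 s → 8 minutes.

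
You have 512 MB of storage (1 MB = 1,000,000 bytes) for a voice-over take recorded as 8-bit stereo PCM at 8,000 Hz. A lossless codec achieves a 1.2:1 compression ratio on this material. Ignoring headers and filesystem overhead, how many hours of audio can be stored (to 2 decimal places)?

Uncompressed byte rate = 8,000 × 1 × 2 = 16,000 bytes/s.
After 1.2:1 compression, effective rate ≈ 13333.33 bytes/s.
Capacity = 512 × 1,000,000 = 512,000,000 bytes.
512,000,000 / effective rate ≈ 38400 s → 10.67 hours.

10.67 hours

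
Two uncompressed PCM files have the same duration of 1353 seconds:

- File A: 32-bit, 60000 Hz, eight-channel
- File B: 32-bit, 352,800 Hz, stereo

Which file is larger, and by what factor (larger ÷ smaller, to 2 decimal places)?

File B, by a factor of 1.47

File A: 60,000 × 4 × 8 = 1,920,000 bytes/s.
File B: 352,800 × 4 × 2 = 2,822,400 bytes/s.
File B is larger; ratio = 3,818,707,200 / 2,597,760,000 = 1.47.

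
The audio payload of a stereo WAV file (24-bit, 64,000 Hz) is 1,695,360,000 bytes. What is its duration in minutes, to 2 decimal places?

Byte rate = 64,000 × 3 × 2 = 384,000 bytes/s.
Duration = 1,695,360,000 / 384,000 = 4,415 s.
4,415 s / 60 = 73.58 minutes.

73.58 minutes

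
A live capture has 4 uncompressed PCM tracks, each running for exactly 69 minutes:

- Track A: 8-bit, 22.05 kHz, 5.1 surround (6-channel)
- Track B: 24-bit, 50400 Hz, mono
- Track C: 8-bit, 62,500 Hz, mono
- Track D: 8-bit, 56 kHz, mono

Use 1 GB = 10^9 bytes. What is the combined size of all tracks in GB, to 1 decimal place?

1.7 GB

exactly 69 minutes = 4,140 s.
Track A: 22,050 × 4,140 × 1 × 6 = 547,722,000 bytes.
Track B: 50,400 × 4,140 × 3 × 1 = 625,968,000 bytes.
Track C: 62,500 × 4,140 × 1 × 1 = 258,750,000 bytes.
Track D: 56,000 × 4,140 × 1 × 1 = 231,840,000 bytes.
Total = 1,664,280,000 bytes = 1.7 GB.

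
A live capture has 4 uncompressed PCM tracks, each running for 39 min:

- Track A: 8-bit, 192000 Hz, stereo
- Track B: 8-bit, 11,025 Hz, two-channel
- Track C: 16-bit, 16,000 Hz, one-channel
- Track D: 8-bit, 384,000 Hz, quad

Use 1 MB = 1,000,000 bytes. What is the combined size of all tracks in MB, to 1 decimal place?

39 min = 2,340 s.
Track A: 192,000 × 2,340 × 1 × 2 = 898,560,000 bytes.
Track B: 11,025 × 2,340 × 1 × 2 = 51,597,000 bytes.
Track C: 16,000 × 2,340 × 2 × 1 = 74,880,000 bytes.
Track D: 384,000 × 2,340 × 1 × 4 = 3,594,240,000 bytes.
Total = 4,619,277,000 bytes = 4619.3 MB.

4619.3 MB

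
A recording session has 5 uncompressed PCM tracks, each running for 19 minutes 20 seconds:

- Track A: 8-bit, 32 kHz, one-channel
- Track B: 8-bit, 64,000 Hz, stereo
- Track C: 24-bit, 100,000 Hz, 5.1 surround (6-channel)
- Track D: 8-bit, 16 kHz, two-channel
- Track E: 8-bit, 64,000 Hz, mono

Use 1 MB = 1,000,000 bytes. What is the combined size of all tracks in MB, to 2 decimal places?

2384.96 MB

19 minutes 20 seconds = 1,160 s.
Track A: 32,000 × 1,160 × 1 × 1 = 37,120,000 bytes.
Track B: 64,000 × 1,160 × 1 × 2 = 148,480,000 bytes.
Track C: 100,000 × 1,160 × 3 × 6 = 2,088,000,000 bytes.
Track D: 16,000 × 1,160 × 1 × 2 = 37,120,000 bytes.
Track E: 64,000 × 1,160 × 1 × 1 = 74,240,000 bytes.
Total = 2,384,960,000 bytes = 2384.96 MB.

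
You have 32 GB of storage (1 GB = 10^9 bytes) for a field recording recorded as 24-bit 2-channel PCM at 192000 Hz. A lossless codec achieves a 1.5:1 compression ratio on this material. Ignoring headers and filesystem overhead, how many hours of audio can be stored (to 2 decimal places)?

Uncompressed byte rate = 192,000 × 3 × 2 = 1,152,000 bytes/s.
After 1.5:1 compression, effective rate ≈ 768000 bytes/s.
Capacity = 32 × 1,000,000,000 = 32,000,000,000 bytes.
32,000,000,000 / effective rate ≈ 41666.67 s → 11.57 hours.

11.57 hours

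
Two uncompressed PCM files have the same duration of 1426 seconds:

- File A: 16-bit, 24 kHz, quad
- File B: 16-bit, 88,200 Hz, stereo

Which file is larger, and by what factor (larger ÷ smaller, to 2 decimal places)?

File A: 24,000 × 2 × 4 = 192,000 bytes/s.
File B: 88,200 × 2 × 2 = 352,800 bytes/s.
File B is larger; ratio = 503,092,800 / 273,792,000 = 1.84.

File B, by a factor of 1.84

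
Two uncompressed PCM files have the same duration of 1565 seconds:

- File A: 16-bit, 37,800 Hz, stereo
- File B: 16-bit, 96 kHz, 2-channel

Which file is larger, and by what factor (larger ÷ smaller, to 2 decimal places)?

File B, by a factor of 2.54

File A: 37,800 × 2 × 2 = 151,200 bytes/s.
File B: 96,000 × 2 × 2 = 384,000 bytes/s.
File B is larger; ratio = 600,960,000 / 236,628,000 = 2.54.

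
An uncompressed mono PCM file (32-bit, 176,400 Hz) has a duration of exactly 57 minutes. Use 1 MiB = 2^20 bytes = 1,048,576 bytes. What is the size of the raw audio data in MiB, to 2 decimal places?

Duration = exactly 57 minutes = 3,420 s.
Bytes = 176,400 samples/s × 3,420 s × 4 bytes/sample × 1 ch = 2,413,152,000 bytes.
2,413,152,000 / 1,048,576 = 2301.36 MiB.

2301.36 MiB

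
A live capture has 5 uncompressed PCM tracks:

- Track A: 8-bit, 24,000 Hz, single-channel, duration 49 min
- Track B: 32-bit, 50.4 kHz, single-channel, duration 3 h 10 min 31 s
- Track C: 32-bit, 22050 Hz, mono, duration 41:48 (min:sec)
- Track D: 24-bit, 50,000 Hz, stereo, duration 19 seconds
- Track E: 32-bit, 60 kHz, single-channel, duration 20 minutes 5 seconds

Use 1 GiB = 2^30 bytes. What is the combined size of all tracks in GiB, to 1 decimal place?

Track A: 49 min = 2,940 s; 24,000 × 2,940 × 1 × 1 = 70,560,000 bytes.
Track B: 3 h 10 min 31 s = 11,431 s; 50,400 × 11,431 × 4 × 1 = 2,304,489,600 bytes.
Track C: 41:48 (min:sec) = 2,508 s; 22,050 × 2,508 × 4 × 1 = 221,205,600 bytes.
Track D: 50,000 × 19 × 3 × 2 = 5,700,000 bytes.
Track E: 20 minutes 5 seconds = 1,205 s; 60,000 × 1,205 × 4 × 1 = 289,200,000 bytes.
Total = 2,891,155,200 bytes = 2.7 GiB.

2.7 GiB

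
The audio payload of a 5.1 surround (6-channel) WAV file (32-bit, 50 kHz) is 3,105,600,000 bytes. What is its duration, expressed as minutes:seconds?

43:08

Byte rate = 50,000 × 4 × 6 = 1,200,000 bytes/s.
Duration = 3,105,600,000 / 1,200,000 = 2,588 s.
2,588 s = 43:08.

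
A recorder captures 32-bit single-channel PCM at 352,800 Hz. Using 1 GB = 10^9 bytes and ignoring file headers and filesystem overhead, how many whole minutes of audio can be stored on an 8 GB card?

Uncompressed byte rate = 352,800 × 4 × 1 = 1,411,200 bytes/s.
Capacity = 8 × 1,000,000,000 = 8,000,000,000 bytes.
8,000,000,000 / 1,411,200 ≈ 5668.93 s → 94 minutes.

94 minutes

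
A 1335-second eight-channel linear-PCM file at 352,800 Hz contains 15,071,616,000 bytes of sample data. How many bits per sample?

32 bits

Bytes per sample = 15,071,616,000 / (352,800 × 1,335 × 8) = 15,071,616,000 / 3,767,904,000 = 4.
Bit depth = 4 × 8 = 32 bits.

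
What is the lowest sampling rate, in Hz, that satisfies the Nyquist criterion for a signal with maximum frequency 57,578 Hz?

Minimum sample rate = 2 × 57,578 Hz = 115,156 Hz.

115,156 Hz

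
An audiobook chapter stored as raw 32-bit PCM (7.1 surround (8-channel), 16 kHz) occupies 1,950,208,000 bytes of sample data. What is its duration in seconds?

3,809 seconds

Byte rate = 16,000 × 4 × 8 = 512,000 bytes/s.
Duration = 1,950,208,000 / 512,000 = 3,809 s.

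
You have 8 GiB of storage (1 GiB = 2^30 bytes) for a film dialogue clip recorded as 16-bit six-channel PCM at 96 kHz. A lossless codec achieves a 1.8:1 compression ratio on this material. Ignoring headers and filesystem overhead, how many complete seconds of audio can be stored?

Uncompressed byte rate = 96,000 × 2 × 6 = 1,152,000 bytes/s.
After 1.8:1 compression, effective rate ≈ 640000 bytes/s.
Capacity = 8 × 1,073,741,824 = 8,589,934,592 bytes.
8,589,934,592 / effective rate ≈ 13421.77 s → 13,421 seconds.

13,421 seconds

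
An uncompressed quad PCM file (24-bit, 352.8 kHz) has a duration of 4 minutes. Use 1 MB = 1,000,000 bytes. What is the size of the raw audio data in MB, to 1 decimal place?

1016.1 MB

Duration = 4 minutes = 240 s.
Bytes = 352,800 samples/s × 240 s × 3 bytes/sample × 4 ch = 1,016,064,000 bytes.
1,016,064,000 / 1,000,000 = 1016.1 MB.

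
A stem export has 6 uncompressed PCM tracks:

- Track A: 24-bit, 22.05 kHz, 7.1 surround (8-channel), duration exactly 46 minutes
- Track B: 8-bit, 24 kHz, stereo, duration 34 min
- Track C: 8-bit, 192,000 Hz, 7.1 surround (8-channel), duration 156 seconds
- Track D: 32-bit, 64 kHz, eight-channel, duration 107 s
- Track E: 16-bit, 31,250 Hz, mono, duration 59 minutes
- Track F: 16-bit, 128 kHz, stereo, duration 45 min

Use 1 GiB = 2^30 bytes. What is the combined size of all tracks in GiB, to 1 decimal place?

3.4 GiB

Track A: exactly 46 minutes = 2,760 s; 22,050 × 2,760 × 3 × 8 = 1,460,592,000 bytes.
Track B: 34 min = 2,040 s; 24,000 × 2,040 × 1 × 2 = 97,920,000 bytes.
Track C: 192,000 × 156 × 1 × 8 = 239,616,000 bytes.
Track D: 64,000 × 107 × 4 × 8 = 219,136,000 bytes.
Track E: 59 minutes = 3,540 s; 31,250 × 3,540 × 2 × 1 = 221,250,000 bytes.
Track F: 45 min = 2,700 s; 128,000 × 2,700 × 2 × 2 = 1,382,400,000 bytes.
Total = 3,620,914,000 bytes = 3.4 GiB.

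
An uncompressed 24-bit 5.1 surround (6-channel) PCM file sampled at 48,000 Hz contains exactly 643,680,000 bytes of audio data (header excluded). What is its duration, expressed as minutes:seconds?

Byte rate = 48,000 × 3 × 6 = 864,000 bytes/s.
Duration = 643,680,000 / 864,000 = 745 s.
745 s = 12:25.

12:25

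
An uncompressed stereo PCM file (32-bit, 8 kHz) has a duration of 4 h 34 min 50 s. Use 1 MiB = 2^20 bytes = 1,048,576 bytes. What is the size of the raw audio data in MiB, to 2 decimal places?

1006.47 MiB

Duration = 4 h 34 min 50 s = 16,490 s.
Bytes = 8,000 samples/s × 16,490 s × 4 bytes/sample × 2 ch = 1,055,360,000 bytes.
1,055,360,000 / 1,048,576 = 1006.47 MiB.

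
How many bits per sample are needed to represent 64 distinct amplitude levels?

log2(64) = 6.

6 bits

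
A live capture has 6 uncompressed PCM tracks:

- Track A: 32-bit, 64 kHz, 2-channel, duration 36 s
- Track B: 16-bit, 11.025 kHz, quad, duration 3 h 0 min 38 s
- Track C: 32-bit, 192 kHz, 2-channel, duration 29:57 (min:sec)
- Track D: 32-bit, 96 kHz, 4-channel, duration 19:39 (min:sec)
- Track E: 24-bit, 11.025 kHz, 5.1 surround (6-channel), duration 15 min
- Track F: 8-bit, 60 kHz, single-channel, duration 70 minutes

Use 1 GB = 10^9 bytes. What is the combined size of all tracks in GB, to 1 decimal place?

6.0 GB

Track A: 64,000 × 36 × 4 × 2 = 18,432,000 bytes.
Track B: 3 h 0 min 38 s = 10,838 s; 11,025 × 10,838 × 2 × 4 = 955,911,600 bytes.
Track C: 29:57 (min:sec) = 1,797 s; 192,000 × 1,797 × 4 × 2 = 2,760,192,000 bytes.
Track D: 19:39 (min:sec) = 1,179 s; 96,000 × 1,179 × 4 × 4 = 1,810,944,000 bytes.
Track E: 15 min = 900 s; 11,025 × 900 × 3 × 6 = 178,605,000 bytes.
Track F: 70 minutes = 4,200 s; 60,000 × 4,200 × 1 × 1 = 252,000,000 bytes.
Total = 5,976,084,600 bytes = 6.0 GB.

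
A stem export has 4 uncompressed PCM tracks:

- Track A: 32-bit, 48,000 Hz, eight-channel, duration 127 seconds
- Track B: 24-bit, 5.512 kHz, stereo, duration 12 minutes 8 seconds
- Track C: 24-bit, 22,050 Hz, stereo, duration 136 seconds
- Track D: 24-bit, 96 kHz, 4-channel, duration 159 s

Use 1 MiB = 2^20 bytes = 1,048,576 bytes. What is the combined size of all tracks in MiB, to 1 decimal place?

Track A: 48,000 × 127 × 4 × 8 = 195,072,000 bytes.
Track B: 12 minutes 8 seconds = 728 s; 5,512 × 728 × 3 × 2 = 24,076,416 bytes.
Track C: 22,050 × 136 × 3 × 2 = 17,992,800 bytes.
Track D: 96,000 × 159 × 3 × 4 = 183,168,000 bytes.
Total = 420,309,216 bytes = 400.8 MiB.

400.8 MiB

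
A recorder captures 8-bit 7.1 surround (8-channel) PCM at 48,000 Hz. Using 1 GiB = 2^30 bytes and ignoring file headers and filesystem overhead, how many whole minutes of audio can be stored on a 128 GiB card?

Uncompressed byte rate = 48,000 × 1 × 8 = 384,000 bytes/s.
Capacity = 128 × 1,073,741,824 = 137,438,953,472 bytes.
137,438,953,472 / 384,000 ≈ 357913.94 s → 5,965 minutes.

5,965 minutes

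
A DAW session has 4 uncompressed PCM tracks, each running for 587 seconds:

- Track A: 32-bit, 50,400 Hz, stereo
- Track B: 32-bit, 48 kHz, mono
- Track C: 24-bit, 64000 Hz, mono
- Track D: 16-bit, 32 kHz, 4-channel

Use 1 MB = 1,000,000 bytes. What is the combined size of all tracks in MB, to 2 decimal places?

612.36 MB

Track A: 50,400 × 587 × 4 × 2 = 236,678,400 bytes.
Track B: 48,000 × 587 × 4 × 1 = 112,704,000 bytes.
Track C: 64,000 × 587 × 3 × 1 = 112,704,000 bytes.
Track D: 32,000 × 587 × 2 × 4 = 150,272,000 bytes.
Total = 612,358,400 bytes = 612.36 MB.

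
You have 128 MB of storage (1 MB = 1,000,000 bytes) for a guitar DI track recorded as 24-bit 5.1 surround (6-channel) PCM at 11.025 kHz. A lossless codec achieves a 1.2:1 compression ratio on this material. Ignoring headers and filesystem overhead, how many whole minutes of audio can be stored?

12 minutes

Uncompressed byte rate = 11,025 × 3 × 6 = 198,450 bytes/s.
After 1.2:1 compression, effective rate ≈ 165375 bytes/s.
Capacity = 128 × 1,000,000 = 128,000,000 bytes.
128,000,000 / effective rate ≈ 774 s → 12 minutes.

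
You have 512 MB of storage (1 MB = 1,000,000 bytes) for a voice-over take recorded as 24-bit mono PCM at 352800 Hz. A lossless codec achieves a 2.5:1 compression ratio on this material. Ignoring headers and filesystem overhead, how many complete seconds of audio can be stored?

1,209 seconds

Uncompressed byte rate = 352,800 × 3 × 1 = 1,058,400 bytes/s.
After 2.5:1 compression, effective rate ≈ 423360 bytes/s.
Capacity = 512 × 1,000,000 = 512,000,000 bytes.
512,000,000 / effective rate ≈ 1209.37 s → 1,209 seconds.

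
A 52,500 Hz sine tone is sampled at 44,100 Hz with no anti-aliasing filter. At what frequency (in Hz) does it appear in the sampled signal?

8,400 Hz

Nyquist = 44,100/2 = 22,050 Hz; 52,500 Hz exceeds it.
Alias = |52,500 − 1×44,100| = |52,500 − 44,100| = 8,400 Hz.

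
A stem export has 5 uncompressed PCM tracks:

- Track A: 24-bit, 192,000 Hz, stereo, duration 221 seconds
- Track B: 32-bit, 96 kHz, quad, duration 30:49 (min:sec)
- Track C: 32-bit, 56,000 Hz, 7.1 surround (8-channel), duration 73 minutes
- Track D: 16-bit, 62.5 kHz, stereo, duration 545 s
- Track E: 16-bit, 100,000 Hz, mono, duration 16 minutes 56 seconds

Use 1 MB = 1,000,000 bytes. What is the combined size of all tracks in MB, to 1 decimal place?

Track A: 192,000 × 221 × 3 × 2 = 254,592,000 bytes.
Track B: 30:49 (min:sec) = 1,849 s; 96,000 × 1,849 × 4 × 4 = 2,840,064,000 bytes.
Track C: 73 minutes = 4,380 s; 56,000 × 4,380 × 4 × 8 = 7,848,960,000 bytes.
Track D: 62,500 × 545 × 2 × 2 = 136,250,000 bytes.
Track E: 16 minutes 56 seconds = 1,016 s; 100,000 × 1,016 × 2 × 1 = 203,200,000 bytes.
Total = 11,283,066,000 bytes = 11283.1 MB.

11283.1 MB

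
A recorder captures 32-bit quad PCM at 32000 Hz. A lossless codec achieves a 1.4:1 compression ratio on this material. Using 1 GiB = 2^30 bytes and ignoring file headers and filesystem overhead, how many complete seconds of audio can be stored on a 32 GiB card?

93,952 seconds

Uncompressed byte rate = 32,000 × 4 × 4 = 512,000 bytes/s.
After 1.4:1 compression, effective rate ≈ 365714.29 bytes/s.
Capacity = 32 × 1,073,741,824 = 34,359,738,368 bytes.
34,359,738,368 / effective rate ≈ 93952.41 s → 93,952 seconds.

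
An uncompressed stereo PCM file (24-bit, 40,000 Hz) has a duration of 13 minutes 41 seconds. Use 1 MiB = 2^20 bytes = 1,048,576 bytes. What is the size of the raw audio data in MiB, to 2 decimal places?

Duration = 13 minutes 41 seconds = 821 s.
Bytes = 40,000 samples/s × 821 s × 3 bytes/sample × 2 ch = 197,040,000 bytes.
197,040,000 / 1,048,576 = 187.91 MiB.

187.91 MiB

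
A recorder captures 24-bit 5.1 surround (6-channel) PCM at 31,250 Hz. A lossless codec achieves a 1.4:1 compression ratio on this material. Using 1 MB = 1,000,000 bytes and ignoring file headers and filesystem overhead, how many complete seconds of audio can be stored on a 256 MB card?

Uncompressed byte rate = 31,250 × 3 × 6 = 562,500 bytes/s.
After 1.4:1 compression, effective rate ≈ 401785.71 bytes/s.
Capacity = 256 × 1,000,000 = 256,000,000 bytes.
256,000,000 / effective rate ≈ 637.16 s → 637 seconds.

637 seconds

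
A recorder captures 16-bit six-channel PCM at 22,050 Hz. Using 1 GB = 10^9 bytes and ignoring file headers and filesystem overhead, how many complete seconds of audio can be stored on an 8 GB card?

Uncompressed byte rate = 22,050 × 2 × 6 = 264,600 bytes/s.
Capacity = 8 × 1,000,000,000 = 8,000,000,000 bytes.
8,000,000,000 / 264,600 ≈ 30234.32 s → 30,234 seconds.

30,234 seconds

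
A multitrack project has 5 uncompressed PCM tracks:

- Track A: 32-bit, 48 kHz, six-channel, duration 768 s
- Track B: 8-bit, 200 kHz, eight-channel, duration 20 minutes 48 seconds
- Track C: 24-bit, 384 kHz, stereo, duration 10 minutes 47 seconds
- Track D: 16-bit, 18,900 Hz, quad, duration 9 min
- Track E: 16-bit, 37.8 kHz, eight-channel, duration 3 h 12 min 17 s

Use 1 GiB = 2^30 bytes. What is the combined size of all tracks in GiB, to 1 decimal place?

10.6 GiB

Track A: 48,000 × 768 × 4 × 6 = 884,736,000 bytes.
Track B: 20 minutes 48 seconds = 1,248 s; 200,000 × 1,248 × 1 × 8 = 1,996,800,000 bytes.
Track C: 10 minutes 47 seconds = 647 s; 384,000 × 647 × 3 × 2 = 1,490,688,000 bytes.
Track D: 9 min = 540 s; 18,900 × 540 × 2 × 4 = 81,648,000 bytes.
Track E: 3 h 12 min 17 s = 11,537 s; 37,800 × 11,537 × 2 × 8 = 6,977,577,600 bytes.
Total = 11,431,449,600 bytes = 10.6 GiB.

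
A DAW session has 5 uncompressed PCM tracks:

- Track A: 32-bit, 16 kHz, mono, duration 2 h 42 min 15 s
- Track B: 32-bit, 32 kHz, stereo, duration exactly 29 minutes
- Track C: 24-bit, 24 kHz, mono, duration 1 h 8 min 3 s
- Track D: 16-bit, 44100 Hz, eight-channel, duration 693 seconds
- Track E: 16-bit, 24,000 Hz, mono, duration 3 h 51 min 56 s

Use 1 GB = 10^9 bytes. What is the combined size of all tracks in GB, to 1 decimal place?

Track A: 2 h 42 min 15 s = 9,735 s; 16,000 × 9,735 × 4 × 1 = 623,040,000 bytes.
Track B: exactly 29 minutes = 1,740 s; 32,000 × 1,740 × 4 × 2 = 445,440,000 bytes.
Track C: 1 h 8 min 3 s = 4,083 s; 24,000 × 4,083 × 3 × 1 = 293,976,000 bytes.
Track D: 44,100 × 693 × 2 × 8 = 488,980,800 bytes.
Track E: 3 h 51 min 56 s = 13,916 s; 24,000 × 13,916 × 2 × 1 = 667,968,000 bytes.
Total = 2,519,404,800 bytes = 2.5 GB.

2.5 GB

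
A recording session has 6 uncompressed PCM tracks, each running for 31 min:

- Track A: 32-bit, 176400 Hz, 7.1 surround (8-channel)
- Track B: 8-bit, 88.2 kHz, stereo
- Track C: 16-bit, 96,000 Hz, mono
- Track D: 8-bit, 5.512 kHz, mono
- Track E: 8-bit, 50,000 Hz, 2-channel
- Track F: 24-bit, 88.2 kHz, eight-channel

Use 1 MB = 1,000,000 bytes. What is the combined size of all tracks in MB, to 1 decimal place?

15318.1 MB

31 min = 1,860 s.
Track A: 176,400 × 1,860 × 4 × 8 = 10,499,328,000 bytes.
Track B: 88,200 × 1,860 × 1 × 2 = 328,104,000 bytes.
Track C: 96,000 × 1,860 × 2 × 1 = 357,120,000 bytes.
Track D: 5,512 × 1,860 × 1 × 1 = 10,252,320 bytes.
Track E: 50,000 × 1,860 × 1 × 2 = 186,000,000 bytes.
Track F: 88,200 × 1,860 × 3 × 8 = 3,937,248,000 bytes.
Total = 15,318,052,320 bytes = 15318.1 MB.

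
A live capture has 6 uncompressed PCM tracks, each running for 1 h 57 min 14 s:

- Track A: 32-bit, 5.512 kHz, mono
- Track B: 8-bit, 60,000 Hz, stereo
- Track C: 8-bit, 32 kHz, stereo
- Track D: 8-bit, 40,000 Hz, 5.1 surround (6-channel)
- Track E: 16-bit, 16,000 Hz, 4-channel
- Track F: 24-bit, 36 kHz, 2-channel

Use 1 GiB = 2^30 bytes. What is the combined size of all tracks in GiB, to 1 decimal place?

5.2 GiB

1 h 57 min 14 s = 7,034 s.
Track A: 5,512 × 7,034 × 4 × 1 = 155,085,632 bytes.
Track B: 60,000 × 7,034 × 1 × 2 = 844,080,000 bytes.
Track C: 32,000 × 7,034 × 1 × 2 = 450,176,000 bytes.
Track D: 40,000 × 7,034 × 1 × 6 = 1,688,160,000 bytes.
Track E: 16,000 × 7,034 × 2 × 4 = 900,352,000 bytes.
Track F: 36,000 × 7,034 × 3 × 2 = 1,519,344,000 bytes.
Total = 5,557,197,632 bytes = 5.2 GiB.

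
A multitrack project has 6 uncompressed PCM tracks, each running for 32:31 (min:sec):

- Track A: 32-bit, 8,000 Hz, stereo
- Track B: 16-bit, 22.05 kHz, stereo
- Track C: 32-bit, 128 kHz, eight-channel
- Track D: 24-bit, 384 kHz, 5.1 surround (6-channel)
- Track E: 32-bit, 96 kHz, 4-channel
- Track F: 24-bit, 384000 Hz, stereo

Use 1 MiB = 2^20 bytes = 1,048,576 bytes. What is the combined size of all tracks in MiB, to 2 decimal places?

27909.65 MiB

32:31 (min:sec) = 1,951 s.
Track A: 8,000 × 1,951 × 4 × 2 = 124,864,000 bytes.
Track B: 22,050 × 1,951 × 2 × 2 = 172,078,200 bytes.
Track C: 128,000 × 1,951 × 4 × 8 = 7,991,296,000 bytes.
Track D: 384,000 × 1,951 × 3 × 6 = 13,485,312,000 bytes.
Track E: 96,000 × 1,951 × 4 × 4 = 2,996,736,000 bytes.
Track F: 384,000 × 1,951 × 3 × 2 = 4,495,104,000 bytes.
Total = 29,265,390,200 bytes = 27909.65 MiB.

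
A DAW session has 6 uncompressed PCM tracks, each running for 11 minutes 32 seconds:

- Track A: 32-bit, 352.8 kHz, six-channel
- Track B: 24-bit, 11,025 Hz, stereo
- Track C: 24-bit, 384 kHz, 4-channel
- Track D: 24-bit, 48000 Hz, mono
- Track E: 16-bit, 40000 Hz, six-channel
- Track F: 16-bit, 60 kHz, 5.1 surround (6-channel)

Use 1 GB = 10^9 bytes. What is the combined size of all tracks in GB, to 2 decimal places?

11 minutes 32 seconds = 692 s.
Track A: 352,800 × 692 × 4 × 6 = 5,859,302,400 bytes.
Track B: 11,025 × 692 × 3 × 2 = 45,775,800 bytes.
Track C: 384,000 × 692 × 3 × 4 = 3,188,736,000 bytes.
Track D: 48,000 × 692 × 3 × 1 = 99,648,000 bytes.
Track E: 40,000 × 692 × 2 × 6 = 332,160,000 bytes.
Track F: 60,000 × 692 × 2 × 6 = 498,240,000 bytes.
Total = 10,023,862,200 bytes = 10.02 GB.

10.02 GB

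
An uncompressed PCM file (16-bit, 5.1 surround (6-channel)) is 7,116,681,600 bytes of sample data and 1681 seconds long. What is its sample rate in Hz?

352,800 Hz

Bytes = sample_rate × seconds × bytes_per_sample × channels.
sample_rate = 7,116,681,600 / (1,681 × 2 × 6) = 7,116,681,600 / 20,172 = 352,800 Hz.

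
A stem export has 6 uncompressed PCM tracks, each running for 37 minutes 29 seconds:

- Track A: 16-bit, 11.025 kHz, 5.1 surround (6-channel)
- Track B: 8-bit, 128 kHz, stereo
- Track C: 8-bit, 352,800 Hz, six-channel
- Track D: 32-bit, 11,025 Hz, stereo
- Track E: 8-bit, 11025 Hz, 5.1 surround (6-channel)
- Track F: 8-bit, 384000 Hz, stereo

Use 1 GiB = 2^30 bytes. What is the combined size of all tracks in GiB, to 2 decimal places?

37 minutes 29 seconds = 2,249 s.
Track A: 11,025 × 2,249 × 2 × 6 = 297,542,700 bytes.
Track B: 128,000 × 2,249 × 1 × 2 = 575,744,000 bytes.
Track C: 352,800 × 2,249 × 1 × 6 = 4,760,683,200 bytes.
Track D: 11,025 × 2,249 × 4 × 2 = 198,361,800 bytes.
Track E: 11,025 × 2,249 × 1 × 6 = 148,771,350 bytes.
Track F: 384,000 × 2,249 × 1 × 2 = 1,727,232,000 bytes.
Total = 7,708,335,050 bytes = 7.18 GiB.

7.18 GiB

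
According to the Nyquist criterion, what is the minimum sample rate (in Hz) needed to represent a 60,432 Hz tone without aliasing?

120,864 Hz

Minimum sample rate = 2 × 60,432 Hz = 120,864 Hz.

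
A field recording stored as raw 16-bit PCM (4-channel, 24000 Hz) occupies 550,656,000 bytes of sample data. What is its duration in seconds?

Byte rate = 24,000 × 2 × 4 = 192,000 bytes/s.
Duration = 550,656,000 / 192,000 = 2,868 s.

2,868 seconds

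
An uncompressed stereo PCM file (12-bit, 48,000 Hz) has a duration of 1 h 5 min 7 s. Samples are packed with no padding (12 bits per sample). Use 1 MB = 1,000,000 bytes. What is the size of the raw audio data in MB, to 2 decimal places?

562.61 MB

Duration = 1 h 5 min 7 s = 3,907 s.
Bits = 48,000 × 3,907 × 12 × 2 = 4,500,864,000 bits = 562,608,000 bytes.
562,608,000 / 1,000,000 = 562.61 MB.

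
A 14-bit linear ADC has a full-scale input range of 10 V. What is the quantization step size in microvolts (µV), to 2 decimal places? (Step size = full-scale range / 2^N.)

10 V / 2^14 = 10 / 16,384 V = 610.35 µV.

610.35 µV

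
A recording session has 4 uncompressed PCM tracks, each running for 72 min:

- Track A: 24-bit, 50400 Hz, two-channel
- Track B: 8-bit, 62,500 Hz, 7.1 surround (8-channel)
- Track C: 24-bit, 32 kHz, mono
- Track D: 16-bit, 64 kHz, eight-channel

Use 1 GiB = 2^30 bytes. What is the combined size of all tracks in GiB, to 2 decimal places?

7.73 GiB

72 min = 4,320 s.
Track A: 50,400 × 4,320 × 3 × 2 = 1,306,368,000 bytes.
Track B: 62,500 × 4,320 × 1 × 8 = 2,160,000,000 bytes.
Track C: 32,000 × 4,320 × 3 × 1 = 414,720,000 bytes.
Track D: 64,000 × 4,320 × 2 × 8 = 4,423,680,000 bytes.
Total = 8,304,768,000 bytes = 7.73 GiB.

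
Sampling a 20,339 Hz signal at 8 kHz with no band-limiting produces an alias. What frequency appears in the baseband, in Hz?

Nyquist = 8,000/2 = 4,000 Hz; 20,339 Hz exceeds it.
Alias = |20,339 − 3×8,000| = |20,339 − 24,000| = 3,661 Hz.

3,661 Hz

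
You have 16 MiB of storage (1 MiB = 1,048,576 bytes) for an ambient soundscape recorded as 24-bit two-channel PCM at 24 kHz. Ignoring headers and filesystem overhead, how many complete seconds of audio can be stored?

Uncompressed byte rate = 24,000 × 3 × 2 = 144,000 bytes/s.
Capacity = 16 × 1,048,576 = 16,777,216 bytes.
16,777,216 / 144,000 ≈ 116.51 s → 116 seconds.

116 seconds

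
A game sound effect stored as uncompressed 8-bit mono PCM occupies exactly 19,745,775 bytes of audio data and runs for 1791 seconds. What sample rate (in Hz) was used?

11,025 Hz

Bytes = sample_rate × seconds × bytes_per_sample × channels.
sample_rate = 19,745,775 / (1,791 × 1 × 1) = 19,745,775 / 1,791 = 11,025 Hz.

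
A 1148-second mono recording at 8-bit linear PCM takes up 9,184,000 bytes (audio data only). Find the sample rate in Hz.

Bytes = sample_rate × seconds × bytes_per_sample × channels.
sample_rate = 9,184,000 / (1,148 × 1 × 1) = 9,184,000 / 1,148 = 8,000 Hz.

8,000 Hz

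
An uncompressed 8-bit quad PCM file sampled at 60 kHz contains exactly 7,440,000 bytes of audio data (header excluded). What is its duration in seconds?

31 seconds

Byte rate = 60,000 × 1 × 4 = 240,000 bytes/s.
Duration = 7,440,000 / 240,000 = 31 s.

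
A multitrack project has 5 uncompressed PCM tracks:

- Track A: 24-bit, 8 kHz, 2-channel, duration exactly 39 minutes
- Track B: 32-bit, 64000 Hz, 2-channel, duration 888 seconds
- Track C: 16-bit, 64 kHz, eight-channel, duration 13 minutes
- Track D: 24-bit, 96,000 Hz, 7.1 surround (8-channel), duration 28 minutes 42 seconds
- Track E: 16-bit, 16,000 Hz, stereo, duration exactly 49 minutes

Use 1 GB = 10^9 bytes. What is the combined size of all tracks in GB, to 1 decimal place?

Track A: exactly 39 minutes = 2,340 s; 8,000 × 2,340 × 3 × 2 = 112,320,000 bytes.
Track B: 64,000 × 888 × 4 × 2 = 454,656,000 bytes.
Track C: 13 minutes = 780 s; 64,000 × 780 × 2 × 8 = 798,720,000 bytes.
Track D: 28 minutes 42 seconds = 1,722 s; 96,000 × 1,722 × 3 × 8 = 3,967,488,000 bytes.
Track E: exactly 49 minutes = 2,940 s; 16,000 × 2,940 × 2 × 2 = 188,160,000 bytes.
Total = 5,521,344,000 bytes = 5.5 GB.

5.5 GB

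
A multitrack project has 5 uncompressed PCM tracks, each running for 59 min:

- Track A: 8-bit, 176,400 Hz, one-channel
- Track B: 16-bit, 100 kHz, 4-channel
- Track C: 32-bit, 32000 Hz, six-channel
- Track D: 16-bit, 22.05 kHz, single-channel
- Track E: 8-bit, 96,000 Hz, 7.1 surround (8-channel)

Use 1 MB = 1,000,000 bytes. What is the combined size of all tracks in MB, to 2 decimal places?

9050.01 MB

59 min = 3,540 s.
Track A: 176,400 × 3,540 × 1 × 1 = 624,456,000 bytes.
Track B: 100,000 × 3,540 × 2 × 4 = 2,832,000,000 bytes.
Track C: 32,000 × 3,540 × 4 × 6 = 2,718,720,000 bytes.
Track D: 22,050 × 3,540 × 2 × 1 = 156,114,000 bytes.
Track E: 96,000 × 3,540 × 1 × 8 = 2,718,720,000 bytes.
Total = 9,050,010,000 bytes = 9050.01 MB.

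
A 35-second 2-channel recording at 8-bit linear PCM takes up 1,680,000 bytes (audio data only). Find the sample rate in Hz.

24,000 Hz

Bytes = sample_rate × seconds × bytes_per_sample × channels.
sample_rate = 1,680,000 / (35 × 1 × 2) = 1,680,000 / 70 = 24,000 Hz.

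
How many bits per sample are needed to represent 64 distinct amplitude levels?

6 bits

log2(64) = 6.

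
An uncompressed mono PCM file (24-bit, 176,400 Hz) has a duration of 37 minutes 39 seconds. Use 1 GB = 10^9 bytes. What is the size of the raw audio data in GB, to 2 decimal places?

1.20 GB

Duration = 37 minutes 39 seconds = 2,259 s.
Bytes = 176,400 samples/s × 2,259 s × 3 bytes/sample × 1 ch = 1,195,462,800 bytes.
1,195,462,800 / 1,000,000,000 = 1.20 GB.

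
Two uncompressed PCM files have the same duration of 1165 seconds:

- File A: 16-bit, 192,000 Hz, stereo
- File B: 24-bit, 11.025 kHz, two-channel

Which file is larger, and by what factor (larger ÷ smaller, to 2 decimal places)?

File A: 192,000 × 2 × 2 = 768,000 bytes/s.
File B: 11,025 × 3 × 2 = 66,150 bytes/s.
File A is larger; ratio = 894,720,000 / 77,064,750 = 11.61.

File A, by a factor of 11.61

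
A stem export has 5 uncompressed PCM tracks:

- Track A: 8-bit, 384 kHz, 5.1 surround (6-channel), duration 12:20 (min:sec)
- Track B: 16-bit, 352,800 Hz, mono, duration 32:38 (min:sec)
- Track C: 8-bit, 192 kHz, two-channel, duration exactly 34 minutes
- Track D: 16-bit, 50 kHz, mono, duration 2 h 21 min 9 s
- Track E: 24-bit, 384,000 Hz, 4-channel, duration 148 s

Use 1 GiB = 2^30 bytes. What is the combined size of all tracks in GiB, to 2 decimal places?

5.03 GiB

Track A: 12:20 (min:sec) = 740 s; 384,000 × 740 × 1 × 6 = 1,704,960,000 bytes.
Track B: 32:38 (min:sec) = 1,958 s; 352,800 × 1,958 × 2 × 1 = 1,381,564,800 bytes.
Track C: exactly 34 minutes = 2,040 s; 192,000 × 2,040 × 1 × 2 = 783,360,000 bytes.
Track D: 2 h 21 min 9 s = 8,469 s; 50,000 × 8,469 × 2 × 1 = 846,900,000 bytes.
Track E: 384,000 × 148 × 3 × 4 = 681,984,000 bytes.
Total = 5,398,768,800 bytes = 5.03 GiB.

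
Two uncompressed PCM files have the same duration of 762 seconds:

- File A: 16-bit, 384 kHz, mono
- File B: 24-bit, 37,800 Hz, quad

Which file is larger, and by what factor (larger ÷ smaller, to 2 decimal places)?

File A: 384,000 × 2 × 1 = 768,000 bytes/s.
File B: 37,800 × 3 × 4 = 453,600 bytes/s.
File A is larger; ratio = 585,216,000 / 345,643,200 = 1.69.

File A, by a factor of 1.69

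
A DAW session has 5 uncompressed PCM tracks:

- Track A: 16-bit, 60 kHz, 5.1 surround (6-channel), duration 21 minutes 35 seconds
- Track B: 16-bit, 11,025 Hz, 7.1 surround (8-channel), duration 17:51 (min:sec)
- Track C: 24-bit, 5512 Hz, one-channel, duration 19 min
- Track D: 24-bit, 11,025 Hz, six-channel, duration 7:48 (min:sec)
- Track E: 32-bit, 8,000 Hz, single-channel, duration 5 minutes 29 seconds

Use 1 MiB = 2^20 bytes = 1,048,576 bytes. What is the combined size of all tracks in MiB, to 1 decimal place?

Track A: 21 minutes 35 seconds = 1,295 s; 60,000 × 1,295 × 2 × 6 = 932,400,000 bytes.
Track B: 17:51 (min:sec) = 1,071 s; 11,025 × 1,071 × 2 × 8 = 188,924,400 bytes.
Track C: 19 min = 1,140 s; 5,512 × 1,140 × 3 × 1 = 18,851,040 bytes.
Track D: 7:48 (min:sec) = 468 s; 11,025 × 468 × 3 × 6 = 92,874,600 bytes.
Track E: 5 minutes 29 seconds = 329 s; 8,000 × 329 × 4 × 1 = 10,528,000 bytes.
Total = 1,243,578,040 bytes = 1186.0 MiB.

1186.0 MiB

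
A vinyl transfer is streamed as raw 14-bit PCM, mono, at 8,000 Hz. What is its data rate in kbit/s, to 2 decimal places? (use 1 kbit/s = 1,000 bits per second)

Bit rate = 8,000 × 14 × 1 = 112,000 bits/s.
= 112.00 kbit/s.

112.00 kbit/s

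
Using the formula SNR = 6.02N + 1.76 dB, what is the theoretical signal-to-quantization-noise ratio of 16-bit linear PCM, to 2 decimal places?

6.02 × 16 + 1.76 = 98.08 dB.

98.08 dB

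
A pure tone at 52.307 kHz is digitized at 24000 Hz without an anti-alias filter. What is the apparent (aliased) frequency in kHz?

4.307 kHz

Nyquist = 24,000/2 = 12,000 Hz; 52,307 Hz exceeds it.
Alias = |52,307 − 2×24,000| = |52,307 − 48,000| = 4,307 Hz = 4.307 kHz.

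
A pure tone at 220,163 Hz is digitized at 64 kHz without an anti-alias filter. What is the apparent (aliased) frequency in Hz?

Nyquist = 64,000/2 = 32,000 Hz; 220,163 Hz exceeds it.
Alias = |220,163 − 3×64,000| = |220,163 − 192,000| = 28,163 Hz.

28,163 Hz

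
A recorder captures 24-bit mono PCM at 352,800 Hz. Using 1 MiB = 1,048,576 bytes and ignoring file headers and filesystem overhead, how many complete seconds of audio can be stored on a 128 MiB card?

Uncompressed byte rate = 352,800 × 3 × 1 = 1,058,400 bytes/s.
Capacity = 128 × 1,048,576 = 134,217,728 bytes.
134,217,728 / 1,058,400 ≈ 126.81 s → 126 seconds.

126 seconds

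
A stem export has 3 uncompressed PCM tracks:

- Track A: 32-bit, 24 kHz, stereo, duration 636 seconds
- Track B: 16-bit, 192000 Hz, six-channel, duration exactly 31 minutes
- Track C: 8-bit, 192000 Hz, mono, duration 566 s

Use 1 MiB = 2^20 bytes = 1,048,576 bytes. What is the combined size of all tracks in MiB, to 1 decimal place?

4307.0 MiB

Track A: 24,000 × 636 × 4 × 2 = 122,112,000 bytes.
Track B: exactly 31 minutes = 1,860 s; 192,000 × 1,860 × 2 × 6 = 4,285,440,000 bytes.
Track C: 192,000 × 566 × 1 × 1 = 108,672,000 bytes.
Total = 4,516,224,000 bytes = 4307.0 MiB.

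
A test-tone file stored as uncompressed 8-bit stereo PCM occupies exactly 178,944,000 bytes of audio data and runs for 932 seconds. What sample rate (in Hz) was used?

96,000 Hz

Bytes = sample_rate × seconds × bytes_per_sample × channels.
sample_rate = 178,944,000 / (932 × 1 × 2) = 178,944,000 / 1,864 = 96,000 Hz.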